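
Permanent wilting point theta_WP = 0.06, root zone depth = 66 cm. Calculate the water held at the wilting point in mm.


Step 1: Water (mm) = theta_WP * depth * 10
Step 2: Water = 0.06 * 66 * 10
Step 3: Water = 39.6 mm

39.6


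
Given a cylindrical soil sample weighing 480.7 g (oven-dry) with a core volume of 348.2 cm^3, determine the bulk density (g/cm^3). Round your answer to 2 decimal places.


Step 1: Identify the formula: BD = dry mass / volume
Step 2: Substitute values: BD = 480.7 / 348.2
Step 3: BD = 1.38 g/cm^3

1.38


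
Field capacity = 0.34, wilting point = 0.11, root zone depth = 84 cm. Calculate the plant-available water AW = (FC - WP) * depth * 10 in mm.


Step 1: Available water = (FC - WP) * depth * 10
Step 2: AW = (0.34 - 0.11) * 84 * 10
Step 3: AW = 0.23 * 84 * 10
Step 4: AW = 193.2 mm

193.2


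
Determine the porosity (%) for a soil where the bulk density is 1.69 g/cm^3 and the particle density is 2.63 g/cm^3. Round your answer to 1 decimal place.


Step 1: Formula: n = 100 * (1 - BD / PD)
Step 2: n = 100 * (1 - 1.69 / 2.63)
Step 3: n = 100 * (1 - 0.64259)
Step 4: n = 35.7%

35.7


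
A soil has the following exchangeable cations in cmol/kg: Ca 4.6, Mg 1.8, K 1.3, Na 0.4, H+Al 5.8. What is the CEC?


Step 1: CEC = Ca + Mg + K + Na + (H+Al)
Step 2: CEC = 4.6 + 1.8 + 1.3 + 0.4 + 5.8
Step 3: CEC = 13.9 cmol/kg

13.9


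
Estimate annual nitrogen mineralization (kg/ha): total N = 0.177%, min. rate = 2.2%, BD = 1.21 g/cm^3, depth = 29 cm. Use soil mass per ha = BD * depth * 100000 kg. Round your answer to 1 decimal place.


Step 1: Soil mass per ha = BD * depth * 100000 = 1.21 * 29 * 100000 = 3509000 kg
Step 2: Total N pool = soil mass * N%/100 = 3509000 * 0.177/100 = 6210.93 kg/ha
Step 3: N mineralized = N pool * rate%/100 = 6210.93 * 2.2/100 = 136.6 kg/ha/yr

136.6


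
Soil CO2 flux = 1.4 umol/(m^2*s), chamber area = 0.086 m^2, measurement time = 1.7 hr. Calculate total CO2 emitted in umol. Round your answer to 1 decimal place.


Step 1: Convert time to seconds: 1.7 hr * 3600 = 6120.0 s
Step 2: Total = flux * area * time_s
Step 3: Total = 1.4 * 0.086 * 6120.0
Step 4: Total = 736.8 umol

736.8


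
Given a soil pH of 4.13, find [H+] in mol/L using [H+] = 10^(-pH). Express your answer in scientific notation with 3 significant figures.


Step 1: [H+] = 10^(-pH)
Step 2: [H+] = 10^(-4.13)
Step 3: [H+] = 7.41e-05 mol/L

7.41e-05


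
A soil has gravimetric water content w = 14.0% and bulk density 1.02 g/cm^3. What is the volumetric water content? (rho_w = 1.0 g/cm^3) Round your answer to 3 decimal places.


Step 1: theta = (w / 100) * BD / rho_w
Step 2: theta = (14.0 / 100) * 1.02 / 1.0
Step 3: theta = 0.14 * 1.02
Step 4: theta = 0.143

0.143


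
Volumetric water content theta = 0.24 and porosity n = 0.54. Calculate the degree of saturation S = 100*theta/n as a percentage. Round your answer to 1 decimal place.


Step 1: S = 100 * theta_v / n
Step 2: S = 100 * 0.24 / 0.54
Step 3: S = 44.4%

44.4


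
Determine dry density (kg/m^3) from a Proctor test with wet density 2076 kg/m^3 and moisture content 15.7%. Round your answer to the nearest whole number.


Step 1: Dry density = wet density / (1 + w/100)
Step 2: Dry density = 2076 / (1 + 15.7/100)
Step 3: Dry density = 2076 / 1.157
Step 4: Dry density = 1794 kg/m^3

1794


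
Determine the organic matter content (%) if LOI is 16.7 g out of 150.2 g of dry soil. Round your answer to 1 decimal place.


Step 1: OM% = 100 * LOI / sample mass
Step 2: OM = 100 * 16.7 / 150.2
Step 3: OM = 11.1%

11.1


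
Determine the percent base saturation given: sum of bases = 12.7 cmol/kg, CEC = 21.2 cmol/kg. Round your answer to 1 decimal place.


Step 1: BS = 100 * (sum of bases) / CEC
Step 2: BS = 100 * 12.7 / 21.2
Step 3: BS = 59.9%

59.9


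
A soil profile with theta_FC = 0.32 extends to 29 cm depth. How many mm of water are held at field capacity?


Step 1: Water (mm) = theta_FC * depth (cm) * 10
Step 2: Water = 0.32 * 29 * 10
Step 3: Water = 92.8 mm

92.8


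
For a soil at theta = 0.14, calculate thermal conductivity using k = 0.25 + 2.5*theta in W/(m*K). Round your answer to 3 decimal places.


Step 1: k = 0.25 + 2.5 * theta
Step 2: k = 0.25 + 2.5 * 0.14
Step 3: k = 0.25 + 0.35
Step 4: k = 0.6 W/(m*K)

0.6


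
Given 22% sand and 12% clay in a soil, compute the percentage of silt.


Step 1: sand + silt + clay = 100%
Step 2: silt = 100 - sand - clay
Step 3: silt = 100 - 22 - 12
Step 4: silt = 66%

66


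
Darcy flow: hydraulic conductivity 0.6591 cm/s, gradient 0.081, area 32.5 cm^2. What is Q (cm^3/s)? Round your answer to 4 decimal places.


Step 1: Apply Darcy's law: Q = K * i * A
Step 2: Q = 0.6591 * 0.081 * 32.5
Step 3: Q = 1.7351 cm^3/s

1.7351


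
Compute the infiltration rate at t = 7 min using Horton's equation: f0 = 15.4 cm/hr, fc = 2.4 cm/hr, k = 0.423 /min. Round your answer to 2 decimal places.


Step 1: f = fc + (f0 - fc) * exp(-k * t)
Step 2: exp(-0.423 * 7) = 0.051767
Step 3: f = 2.4 + (15.4 - 2.4) * 0.051767
Step 4: f = 2.4 + 13.0 * 0.051767
Step 5: f = 3.07 cm/hr

3.07


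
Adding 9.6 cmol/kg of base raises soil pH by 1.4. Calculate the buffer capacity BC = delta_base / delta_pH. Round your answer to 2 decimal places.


Step 1: BC = change in base / change in pH
Step 2: BC = 9.6 / 1.4
Step 3: BC = 6.86 cmol/(kg*pH unit)

6.86


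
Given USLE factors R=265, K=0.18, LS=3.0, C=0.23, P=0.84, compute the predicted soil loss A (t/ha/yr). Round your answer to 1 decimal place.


Step 1: A = R * K * LS * C * P
Step 2: R * K = 265 * 0.18 = 47.7
Step 3: (R*K) * LS = 47.7 * 3.0 = 143.1
Step 4: * C * P = 143.1 * 0.23 * 0.84 = 27.6
Step 5: A = 27.6 t/(ha*yr)

27.6


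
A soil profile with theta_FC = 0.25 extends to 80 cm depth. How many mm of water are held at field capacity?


Step 1: Water (mm) = theta_FC * depth (cm) * 10
Step 2: Water = 0.25 * 80 * 10
Step 3: Water = 200.0 mm

200.0


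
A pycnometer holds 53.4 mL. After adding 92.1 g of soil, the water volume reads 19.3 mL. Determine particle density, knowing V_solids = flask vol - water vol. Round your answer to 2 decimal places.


Step 1: Volume of solids = flask volume - water volume with soil
Step 2: V_solids = 53.4 - 19.3 = 34.1 mL
Step 3: Particle density = mass / V_solids = 92.1 / 34.1 = 2.7 g/cm^3

2.7


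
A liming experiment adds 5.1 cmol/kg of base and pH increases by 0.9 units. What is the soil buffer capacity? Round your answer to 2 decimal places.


Step 1: BC = change in base / change in pH
Step 2: BC = 5.1 / 0.9
Step 3: BC = 5.67 cmol/(kg*pH unit)

5.67


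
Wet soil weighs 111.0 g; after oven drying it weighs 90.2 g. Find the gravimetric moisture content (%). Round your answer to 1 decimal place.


Step 1: Water mass = wet - dry = 111.0 - 90.2 = 20.8 g
Step 2: w = 100 * water mass / dry mass
Step 3: w = 100 * 20.8 / 90.2 = 23.1%

23.1


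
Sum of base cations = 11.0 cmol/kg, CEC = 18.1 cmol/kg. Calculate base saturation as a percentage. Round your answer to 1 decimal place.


Step 1: BS = 100 * (sum of bases) / CEC
Step 2: BS = 100 * 11.0 / 18.1
Step 3: BS = 60.8%

60.8


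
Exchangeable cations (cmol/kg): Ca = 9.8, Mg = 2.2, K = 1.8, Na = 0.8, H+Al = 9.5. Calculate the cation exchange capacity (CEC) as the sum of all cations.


Step 1: CEC = Ca + Mg + K + Na + (H+Al)
Step 2: CEC = 9.8 + 2.2 + 1.8 + 0.8 + 9.5
Step 3: CEC = 24.1 cmol/kg

24.1


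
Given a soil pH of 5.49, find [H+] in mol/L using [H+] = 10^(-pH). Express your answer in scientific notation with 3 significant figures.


Step 1: [H+] = 10^(-pH)
Step 2: [H+] = 10^(-5.49)
Step 3: [H+] = 3.24e-06 mol/L

3.24e-06


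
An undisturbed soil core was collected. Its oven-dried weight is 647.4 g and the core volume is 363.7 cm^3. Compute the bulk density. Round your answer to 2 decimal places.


Step 1: Identify the formula: BD = dry mass / volume
Step 2: Substitute values: BD = 647.4 / 363.7
Step 3: BD = 1.78 g/cm^3

1.78


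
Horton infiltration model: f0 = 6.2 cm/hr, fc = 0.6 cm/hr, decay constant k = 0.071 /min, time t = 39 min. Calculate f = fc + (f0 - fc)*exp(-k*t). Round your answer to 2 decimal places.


Step 1: f = fc + (f0 - fc) * exp(-k * t)
Step 2: exp(-0.071 * 39) = 0.062725
Step 3: f = 0.6 + (6.2 - 0.6) * 0.062725
Step 4: f = 0.6 + 5.6 * 0.062725
Step 5: f = 0.95 cm/hr

0.95


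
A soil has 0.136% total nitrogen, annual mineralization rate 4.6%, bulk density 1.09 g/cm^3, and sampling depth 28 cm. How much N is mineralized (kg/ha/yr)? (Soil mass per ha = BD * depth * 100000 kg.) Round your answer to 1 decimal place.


Step 1: Soil mass per ha = BD * depth * 100000 = 1.09 * 28 * 100000 = 3052000 kg
Step 2: Total N pool = soil mass * N%/100 = 3052000 * 0.136/100 = 4150.72 kg/ha
Step 3: N mineralized = N pool * rate%/100 = 4150.72 * 4.6/100 = 190.9 kg/ha/yr

190.9


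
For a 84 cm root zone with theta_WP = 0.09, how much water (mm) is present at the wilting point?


Step 1: Water (mm) = theta_WP * depth * 10
Step 2: Water = 0.09 * 84 * 10
Step 3: Water = 75.6 mm

75.6


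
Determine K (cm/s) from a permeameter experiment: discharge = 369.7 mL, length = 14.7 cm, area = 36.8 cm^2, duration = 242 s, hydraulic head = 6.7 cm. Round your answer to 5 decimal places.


Step 1: K = Q * L / (A * t * h)
Step 2: Numerator = 369.7 * 14.7 = 5434.59
Step 3: Denominator = 36.8 * 242 * 6.7 = 59667.52
Step 4: K = 5434.59 / 59667.52 = 0.09108 cm/s

0.09108


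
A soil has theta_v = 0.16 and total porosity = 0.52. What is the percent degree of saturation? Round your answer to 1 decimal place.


Step 1: S = 100 * theta_v / n
Step 2: S = 100 * 0.16 / 0.52
Step 3: S = 30.8%

30.8


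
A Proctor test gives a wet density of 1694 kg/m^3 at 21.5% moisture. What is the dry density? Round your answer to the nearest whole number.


Step 1: Dry density = wet density / (1 + w/100)
Step 2: Dry density = 1694 / (1 + 21.5/100)
Step 3: Dry density = 1694 / 1.215
Step 4: Dry density = 1394 kg/m^3

1394


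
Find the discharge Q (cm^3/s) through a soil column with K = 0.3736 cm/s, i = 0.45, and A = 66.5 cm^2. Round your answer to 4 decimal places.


Step 1: Apply Darcy's law: Q = K * i * A
Step 2: Q = 0.3736 * 0.45 * 66.5
Step 3: Q = 11.18 cm^3/s

11.18


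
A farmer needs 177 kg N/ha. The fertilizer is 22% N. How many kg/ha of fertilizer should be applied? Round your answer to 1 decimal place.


Step 1: Fertilizer rate = target N / (N content / 100)
Step 2: Rate = 177 / (22 / 100)
Step 3: Rate = 177 / 0.22
Step 4: Rate = 804.5 kg/ha

804.5


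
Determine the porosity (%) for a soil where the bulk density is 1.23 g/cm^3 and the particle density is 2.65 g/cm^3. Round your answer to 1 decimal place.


Step 1: Formula: n = 100 * (1 - BD / PD)
Step 2: n = 100 * (1 - 1.23 / 2.65)
Step 3: n = 100 * (1 - 0.46415)
Step 4: n = 53.6%

53.6


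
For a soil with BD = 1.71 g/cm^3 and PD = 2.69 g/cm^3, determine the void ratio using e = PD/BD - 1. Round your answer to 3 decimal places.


Step 1: e = PD / BD - 1
Step 2: e = 2.69 / 1.71 - 1
Step 3: e = 1.5731 - 1
Step 4: e = 0.573

0.573


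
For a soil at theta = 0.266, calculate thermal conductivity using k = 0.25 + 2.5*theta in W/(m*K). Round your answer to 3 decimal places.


Step 1: k = 0.25 + 2.5 * theta
Step 2: k = 0.25 + 2.5 * 0.266
Step 3: k = 0.25 + 0.665
Step 4: k = 0.915 W/(m*K)

0.915


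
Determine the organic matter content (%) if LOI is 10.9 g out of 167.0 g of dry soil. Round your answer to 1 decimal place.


Step 1: OM% = 100 * LOI / sample mass
Step 2: OM = 100 * 10.9 / 167.0
Step 3: OM = 6.5%

6.5


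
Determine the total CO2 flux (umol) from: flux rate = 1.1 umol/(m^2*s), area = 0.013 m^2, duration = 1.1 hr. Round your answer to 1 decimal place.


Step 1: Convert time to seconds: 1.1 hr * 3600 = 3960.0 s
Step 2: Total = flux * area * time_s
Step 3: Total = 1.1 * 0.013 * 3960.0
Step 4: Total = 56.6 umol

56.6


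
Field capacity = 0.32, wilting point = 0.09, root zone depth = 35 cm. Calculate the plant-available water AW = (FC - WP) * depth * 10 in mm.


Step 1: Available water = (FC - WP) * depth * 10
Step 2: AW = (0.32 - 0.09) * 35 * 10
Step 3: AW = 0.23 * 35 * 10
Step 4: AW = 80.5 mm

80.5


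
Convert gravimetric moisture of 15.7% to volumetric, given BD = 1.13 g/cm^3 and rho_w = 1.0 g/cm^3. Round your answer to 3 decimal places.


Step 1: theta = (w / 100) * BD / rho_w
Step 2: theta = (15.7 / 100) * 1.13 / 1.0
Step 3: theta = 0.157 * 1.13
Step 4: theta = 0.177

0.177


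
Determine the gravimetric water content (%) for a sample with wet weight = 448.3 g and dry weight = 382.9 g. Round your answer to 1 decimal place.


Step 1: Water mass = wet - dry = 448.3 - 382.9 = 65.4 g
Step 2: w = 100 * water mass / dry mass
Step 3: w = 100 * 65.4 / 382.9 = 17.1%

17.1


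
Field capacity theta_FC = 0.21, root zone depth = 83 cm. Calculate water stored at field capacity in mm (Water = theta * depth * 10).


Step 1: Water (mm) = theta_FC * depth (cm) * 10
Step 2: Water = 0.21 * 83 * 10
Step 3: Water = 174.3 mm

174.3


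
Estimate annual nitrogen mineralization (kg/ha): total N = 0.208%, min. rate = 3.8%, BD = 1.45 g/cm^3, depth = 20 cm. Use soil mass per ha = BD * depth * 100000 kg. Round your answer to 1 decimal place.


Step 1: Soil mass per ha = BD * depth * 100000 = 1.45 * 20 * 100000 = 2900000 kg
Step 2: Total N pool = soil mass * N%/100 = 2900000 * 0.208/100 = 6032.0 kg/ha
Step 3: N mineralized = N pool * rate%/100 = 6032.0 * 3.8/100 = 229.2 kg/ha/yr

229.2


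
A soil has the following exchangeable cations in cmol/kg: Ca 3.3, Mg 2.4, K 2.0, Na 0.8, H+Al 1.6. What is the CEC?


Step 1: CEC = Ca + Mg + K + Na + (H+Al)
Step 2: CEC = 3.3 + 2.4 + 2.0 + 0.8 + 1.6
Step 3: CEC = 10.1 cmol/kg

10.1


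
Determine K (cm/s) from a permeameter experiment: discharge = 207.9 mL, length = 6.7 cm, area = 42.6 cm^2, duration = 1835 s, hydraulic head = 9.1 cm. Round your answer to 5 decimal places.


Step 1: K = Q * L / (A * t * h)
Step 2: Numerator = 207.9 * 6.7 = 1392.93
Step 3: Denominator = 42.6 * 1835 * 9.1 = 711356.1
Step 4: K = 1392.93 / 711356.1 = 0.00196 cm/s

0.00196


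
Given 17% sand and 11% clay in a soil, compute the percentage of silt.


Step 1: sand + silt + clay = 100%
Step 2: silt = 100 - sand - clay
Step 3: silt = 100 - 17 - 11
Step 4: silt = 72%

72


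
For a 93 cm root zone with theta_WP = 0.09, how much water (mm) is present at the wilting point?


Step 1: Water (mm) = theta_WP * depth * 10
Step 2: Water = 0.09 * 93 * 10
Step 3: Water = 83.7 mm

83.7


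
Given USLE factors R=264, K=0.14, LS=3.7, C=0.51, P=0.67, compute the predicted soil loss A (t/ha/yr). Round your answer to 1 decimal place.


Step 1: A = R * K * LS * C * P
Step 2: R * K = 264 * 0.14 = 36.96
Step 3: (R*K) * LS = 36.96 * 3.7 = 136.752
Step 4: * C * P = 136.752 * 0.51 * 0.67 = 46.7
Step 5: A = 46.7 t/(ha*yr)

46.7


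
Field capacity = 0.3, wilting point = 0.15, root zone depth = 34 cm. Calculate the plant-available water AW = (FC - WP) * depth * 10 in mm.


Step 1: Available water = (FC - WP) * depth * 10
Step 2: AW = (0.3 - 0.15) * 34 * 10
Step 3: AW = 0.15 * 34 * 10
Step 4: AW = 51.0 mm

51.0


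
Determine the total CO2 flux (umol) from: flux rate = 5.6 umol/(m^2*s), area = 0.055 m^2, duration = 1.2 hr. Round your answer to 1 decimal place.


Step 1: Convert time to seconds: 1.2 hr * 3600 = 4320.0 s
Step 2: Total = flux * area * time_s
Step 3: Total = 5.6 * 0.055 * 4320.0
Step 4: Total = 1330.6 umol

1330.6


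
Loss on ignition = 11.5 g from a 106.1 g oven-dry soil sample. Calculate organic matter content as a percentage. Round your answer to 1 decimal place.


Step 1: OM% = 100 * LOI / sample mass
Step 2: OM = 100 * 11.5 / 106.1
Step 3: OM = 10.8%

10.8


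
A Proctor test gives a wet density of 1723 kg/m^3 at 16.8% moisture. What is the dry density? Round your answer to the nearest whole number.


Step 1: Dry density = wet density / (1 + w/100)
Step 2: Dry density = 1723 / (1 + 16.8/100)
Step 3: Dry density = 1723 / 1.168
Step 4: Dry density = 1475 kg/m^3

1475


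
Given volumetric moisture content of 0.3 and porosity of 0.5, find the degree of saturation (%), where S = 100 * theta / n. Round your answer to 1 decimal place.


Step 1: S = 100 * theta_v / n
Step 2: S = 100 * 0.3 / 0.5
Step 3: S = 60.0%

60.0


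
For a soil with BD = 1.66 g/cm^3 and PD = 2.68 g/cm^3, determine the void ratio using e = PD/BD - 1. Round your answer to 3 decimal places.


Step 1: e = PD / BD - 1
Step 2: e = 2.68 / 1.66 - 1
Step 3: e = 1.61446 - 1
Step 4: e = 0.614

0.614


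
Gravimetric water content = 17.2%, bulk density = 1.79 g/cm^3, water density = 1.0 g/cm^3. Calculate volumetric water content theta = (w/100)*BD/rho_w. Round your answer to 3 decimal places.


Step 1: theta = (w / 100) * BD / rho_w
Step 2: theta = (17.2 / 100) * 1.79 / 1.0
Step 3: theta = 0.172 * 1.79
Step 4: theta = 0.308

0.308


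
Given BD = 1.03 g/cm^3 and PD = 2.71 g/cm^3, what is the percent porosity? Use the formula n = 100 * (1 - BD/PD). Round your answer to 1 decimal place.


Step 1: Formula: n = 100 * (1 - BD / PD)
Step 2: n = 100 * (1 - 1.03 / 2.71)
Step 3: n = 100 * (1 - 0.38007)
Step 4: n = 62.0%

62.0


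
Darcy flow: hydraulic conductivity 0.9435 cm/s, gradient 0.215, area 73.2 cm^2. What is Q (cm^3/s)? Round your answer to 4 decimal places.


Step 1: Apply Darcy's law: Q = K * i * A
Step 2: Q = 0.9435 * 0.215 * 73.2
Step 3: Q = 14.8488 cm^3/s

14.8488


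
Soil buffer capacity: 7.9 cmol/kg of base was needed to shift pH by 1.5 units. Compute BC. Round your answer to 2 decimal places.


Step 1: BC = change in base / change in pH
Step 2: BC = 7.9 / 1.5
Step 3: BC = 5.27 cmol/(kg*pH unit)

5.27


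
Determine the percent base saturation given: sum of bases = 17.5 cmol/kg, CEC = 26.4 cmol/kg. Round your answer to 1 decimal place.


Step 1: BS = 100 * (sum of bases) / CEC
Step 2: BS = 100 * 17.5 / 26.4
Step 3: BS = 66.3%

66.3


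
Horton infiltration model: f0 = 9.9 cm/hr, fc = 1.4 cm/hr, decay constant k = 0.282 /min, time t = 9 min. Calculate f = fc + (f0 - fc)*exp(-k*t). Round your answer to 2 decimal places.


Step 1: f = fc + (f0 - fc) * exp(-k * t)
Step 2: exp(-0.282 * 9) = 0.079024
Step 3: f = 1.4 + (9.9 - 1.4) * 0.079024
Step 4: f = 1.4 + 8.5 * 0.079024
Step 5: f = 2.07 cm/hr

2.07


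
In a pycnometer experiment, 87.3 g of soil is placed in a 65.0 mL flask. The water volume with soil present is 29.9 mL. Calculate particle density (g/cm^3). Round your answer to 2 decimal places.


Step 1: Volume of solids = flask volume - water volume with soil
Step 2: V_solids = 65.0 - 29.9 = 35.1 mL
Step 3: Particle density = mass / V_solids = 87.3 / 35.1 = 2.49 g/cm^3

2.49


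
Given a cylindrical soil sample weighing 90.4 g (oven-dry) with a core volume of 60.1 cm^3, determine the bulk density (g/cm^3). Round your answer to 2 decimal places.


Step 1: Identify the formula: BD = dry mass / volume
Step 2: Substitute values: BD = 90.4 / 60.1
Step 3: BD = 1.5 g/cm^3

1.5


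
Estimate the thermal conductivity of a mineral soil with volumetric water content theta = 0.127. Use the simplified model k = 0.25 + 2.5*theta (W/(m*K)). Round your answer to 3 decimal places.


Step 1: k = 0.25 + 2.5 * theta
Step 2: k = 0.25 + 2.5 * 0.127
Step 3: k = 0.25 + 0.318
Step 4: k = 0.568 W/(m*K)

0.568


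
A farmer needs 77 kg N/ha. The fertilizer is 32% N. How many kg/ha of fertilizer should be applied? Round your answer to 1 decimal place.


Step 1: Fertilizer rate = target N / (N content / 100)
Step 2: Rate = 77 / (32 / 100)
Step 3: Rate = 77 / 0.32
Step 4: Rate = 240.6 kg/ha

240.6


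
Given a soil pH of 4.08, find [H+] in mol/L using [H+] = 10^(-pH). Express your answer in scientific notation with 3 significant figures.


Step 1: [H+] = 10^(-pH)
Step 2: [H+] = 10^(-4.08)
Step 3: [H+] = 8.32e-05 mol/L

8.32e-05


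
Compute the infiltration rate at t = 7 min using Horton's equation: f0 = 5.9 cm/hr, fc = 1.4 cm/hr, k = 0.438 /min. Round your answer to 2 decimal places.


Step 1: f = fc + (f0 - fc) * exp(-k * t)
Step 2: exp(-0.438 * 7) = 0.046607
Step 3: f = 1.4 + (5.9 - 1.4) * 0.046607
Step 4: f = 1.4 + 4.5 * 0.046607
Step 5: f = 1.61 cm/hr

1.61


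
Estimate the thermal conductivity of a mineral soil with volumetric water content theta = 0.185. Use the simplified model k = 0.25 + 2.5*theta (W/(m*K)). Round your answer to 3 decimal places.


Step 1: k = 0.25 + 2.5 * theta
Step 2: k = 0.25 + 2.5 * 0.185
Step 3: k = 0.25 + 0.463
Step 4: k = 0.713 W/(m*K)

0.713


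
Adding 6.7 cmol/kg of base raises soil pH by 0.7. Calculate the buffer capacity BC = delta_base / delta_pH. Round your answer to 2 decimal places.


Step 1: BC = change in base / change in pH
Step 2: BC = 6.7 / 0.7
Step 3: BC = 9.57 cmol/(kg*pH unit)

9.57


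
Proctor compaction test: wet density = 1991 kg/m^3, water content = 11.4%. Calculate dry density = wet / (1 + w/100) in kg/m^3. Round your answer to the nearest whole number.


Step 1: Dry density = wet density / (1 + w/100)
Step 2: Dry density = 1991 / (1 + 11.4/100)
Step 3: Dry density = 1991 / 1.114
Step 4: Dry density = 1787 kg/m^3

1787


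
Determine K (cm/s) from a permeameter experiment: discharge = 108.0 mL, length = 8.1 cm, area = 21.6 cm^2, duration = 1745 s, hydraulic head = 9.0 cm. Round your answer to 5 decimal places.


Step 1: K = Q * L / (A * t * h)
Step 2: Numerator = 108.0 * 8.1 = 874.8
Step 3: Denominator = 21.6 * 1745 * 9.0 = 339228.0
Step 4: K = 874.8 / 339228.0 = 0.00258 cm/s

0.00258


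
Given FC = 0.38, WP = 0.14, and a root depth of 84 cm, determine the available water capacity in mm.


Step 1: Available water = (FC - WP) * depth * 10
Step 2: AW = (0.38 - 0.14) * 84 * 10
Step 3: AW = 0.24 * 84 * 10
Step 4: AW = 201.6 mm

201.6


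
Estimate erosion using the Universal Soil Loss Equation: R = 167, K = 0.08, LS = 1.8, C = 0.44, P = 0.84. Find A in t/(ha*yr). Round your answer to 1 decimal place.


Step 1: A = R * K * LS * C * P
Step 2: R * K = 167 * 0.08 = 13.36
Step 3: (R*K) * LS = 13.36 * 1.8 = 24.048
Step 4: * C * P = 24.048 * 0.44 * 0.84 = 8.9
Step 5: A = 8.9 t/(ha*yr)

8.9


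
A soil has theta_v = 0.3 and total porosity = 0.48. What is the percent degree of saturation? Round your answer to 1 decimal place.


Step 1: S = 100 * theta_v / n
Step 2: S = 100 * 0.3 / 0.48
Step 3: S = 62.5%

62.5


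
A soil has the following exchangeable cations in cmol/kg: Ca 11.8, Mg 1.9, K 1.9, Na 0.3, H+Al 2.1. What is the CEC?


Step 1: CEC = Ca + Mg + K + Na + (H+Al)
Step 2: CEC = 11.8 + 1.9 + 1.9 + 0.3 + 2.1
Step 3: CEC = 18.0 cmol/kg

18.0


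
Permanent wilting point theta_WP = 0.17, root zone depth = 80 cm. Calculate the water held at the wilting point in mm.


Step 1: Water (mm) = theta_WP * depth * 10
Step 2: Water = 0.17 * 80 * 10
Step 3: Water = 136.0 mm

136.0


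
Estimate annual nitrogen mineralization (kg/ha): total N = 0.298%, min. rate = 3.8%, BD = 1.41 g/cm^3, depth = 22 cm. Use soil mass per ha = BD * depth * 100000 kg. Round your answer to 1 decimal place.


Step 1: Soil mass per ha = BD * depth * 100000 = 1.41 * 22 * 100000 = 3102000 kg
Step 2: Total N pool = soil mass * N%/100 = 3102000 * 0.298/100 = 9243.96 kg/ha
Step 3: N mineralized = N pool * rate%/100 = 9243.96 * 3.8/100 = 351.3 kg/ha/yr

351.3


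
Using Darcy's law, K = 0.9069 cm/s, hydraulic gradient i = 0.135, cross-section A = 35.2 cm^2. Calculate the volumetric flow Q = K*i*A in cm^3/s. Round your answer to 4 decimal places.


Step 1: Apply Darcy's law: Q = K * i * A
Step 2: Q = 0.9069 * 0.135 * 35.2
Step 3: Q = 4.3096 cm^3/s

4.3096


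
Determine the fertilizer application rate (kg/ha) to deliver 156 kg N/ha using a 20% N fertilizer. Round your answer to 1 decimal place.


Step 1: Fertilizer rate = target N / (N content / 100)
Step 2: Rate = 156 / (20 / 100)
Step 3: Rate = 156 / 0.2
Step 4: Rate = 780.0 kg/ha

780.0


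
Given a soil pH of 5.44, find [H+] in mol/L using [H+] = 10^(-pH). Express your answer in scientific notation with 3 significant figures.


Step 1: [H+] = 10^(-pH)
Step 2: [H+] = 10^(-5.44)
Step 3: [H+] = 3.63e-06 mol/L

3.63e-06


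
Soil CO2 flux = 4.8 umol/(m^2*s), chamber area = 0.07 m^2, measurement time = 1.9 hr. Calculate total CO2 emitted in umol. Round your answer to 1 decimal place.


Step 1: Convert time to seconds: 1.9 hr * 3600 = 6840.0 s
Step 2: Total = flux * area * time_s
Step 3: Total = 4.8 * 0.07 * 6840.0
Step 4: Total = 2298.2 umol

2298.2


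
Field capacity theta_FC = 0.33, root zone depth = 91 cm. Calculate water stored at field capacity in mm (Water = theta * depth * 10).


Step 1: Water (mm) = theta_FC * depth (cm) * 10
Step 2: Water = 0.33 * 91 * 10
Step 3: Water = 300.3 mm

300.3


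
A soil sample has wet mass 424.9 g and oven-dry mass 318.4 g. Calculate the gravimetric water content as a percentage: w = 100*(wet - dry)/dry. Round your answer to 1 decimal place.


Step 1: Water mass = wet - dry = 424.9 - 318.4 = 106.5 g
Step 2: w = 100 * water mass / dry mass
Step 3: w = 100 * 106.5 / 318.4 = 33.4%

33.4


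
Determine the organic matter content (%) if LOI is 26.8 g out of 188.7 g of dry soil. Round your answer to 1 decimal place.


Step 1: OM% = 100 * LOI / sample mass
Step 2: OM = 100 * 26.8 / 188.7
Step 3: OM = 14.2%

14.2


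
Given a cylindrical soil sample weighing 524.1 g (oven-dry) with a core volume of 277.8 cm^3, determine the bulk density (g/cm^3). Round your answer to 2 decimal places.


Step 1: Identify the formula: BD = dry mass / volume
Step 2: Substitute values: BD = 524.1 / 277.8
Step 3: BD = 1.89 g/cm^3

1.89


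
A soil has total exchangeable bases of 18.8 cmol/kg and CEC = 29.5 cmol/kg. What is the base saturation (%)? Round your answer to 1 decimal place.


Step 1: BS = 100 * (sum of bases) / CEC
Step 2: BS = 100 * 18.8 / 29.5
Step 3: BS = 63.7%

63.7


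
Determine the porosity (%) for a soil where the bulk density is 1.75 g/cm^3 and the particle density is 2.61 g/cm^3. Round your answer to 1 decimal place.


Step 1: Formula: n = 100 * (1 - BD / PD)
Step 2: n = 100 * (1 - 1.75 / 2.61)
Step 3: n = 100 * (1 - 0.6705)
Step 4: n = 33.0%

33.0


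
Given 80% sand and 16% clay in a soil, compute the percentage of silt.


Step 1: sand + silt + clay = 100%
Step 2: silt = 100 - sand - clay
Step 3: silt = 100 - 80 - 16
Step 4: silt = 4%

4


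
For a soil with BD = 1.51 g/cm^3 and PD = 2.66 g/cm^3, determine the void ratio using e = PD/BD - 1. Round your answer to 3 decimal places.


Step 1: e = PD / BD - 1
Step 2: e = 2.66 / 1.51 - 1
Step 3: e = 1.76159 - 1
Step 4: e = 0.762

0.762


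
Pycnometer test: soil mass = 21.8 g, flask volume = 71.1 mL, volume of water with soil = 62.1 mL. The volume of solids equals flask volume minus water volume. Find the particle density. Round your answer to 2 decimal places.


Step 1: Volume of solids = flask volume - water volume with soil
Step 2: V_solids = 71.1 - 62.1 = 9.0 mL
Step 3: Particle density = mass / V_solids = 21.8 / 9.0 = 2.42 g/cm^3

2.42


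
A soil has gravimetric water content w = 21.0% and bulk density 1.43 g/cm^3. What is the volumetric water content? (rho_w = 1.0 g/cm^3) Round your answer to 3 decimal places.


Step 1: theta = (w / 100) * BD / rho_w
Step 2: theta = (21.0 / 100) * 1.43 / 1.0
Step 3: theta = 0.21 * 1.43
Step 4: theta = 0.3

0.3


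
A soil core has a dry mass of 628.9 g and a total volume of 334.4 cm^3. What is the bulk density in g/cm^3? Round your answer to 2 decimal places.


Step 1: Identify the formula: BD = dry mass / volume
Step 2: Substitute values: BD = 628.9 / 334.4
Step 3: BD = 1.88 g/cm^3

1.88


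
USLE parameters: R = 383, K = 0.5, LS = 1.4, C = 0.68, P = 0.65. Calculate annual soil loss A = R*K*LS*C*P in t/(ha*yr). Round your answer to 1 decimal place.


Step 1: A = R * K * LS * C * P
Step 2: R * K = 383 * 0.5 = 191.5
Step 3: (R*K) * LS = 191.5 * 1.4 = 268.1
Step 4: * C * P = 268.1 * 0.68 * 0.65 = 118.5
Step 5: A = 118.5 t/(ha*yr)

118.5


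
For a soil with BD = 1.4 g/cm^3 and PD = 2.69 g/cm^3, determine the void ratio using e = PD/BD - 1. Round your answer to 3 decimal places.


Step 1: e = PD / BD - 1
Step 2: e = 2.69 / 1.4 - 1
Step 3: e = 1.92143 - 1
Step 4: e = 0.921

0.921


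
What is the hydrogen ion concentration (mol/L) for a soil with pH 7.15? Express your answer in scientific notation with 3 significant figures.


Step 1: [H+] = 10^(-pH)
Step 2: [H+] = 10^(-7.15)
Step 3: [H+] = 7.08e-08 mol/L

7.08e-08


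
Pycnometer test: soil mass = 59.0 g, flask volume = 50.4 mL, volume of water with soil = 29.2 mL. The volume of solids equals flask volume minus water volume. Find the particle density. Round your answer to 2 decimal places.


Step 1: Volume of solids = flask volume - water volume with soil
Step 2: V_solids = 50.4 - 29.2 = 21.2 mL
Step 3: Particle density = mass / V_solids = 59.0 / 21.2 = 2.78 g/cm^3

2.78


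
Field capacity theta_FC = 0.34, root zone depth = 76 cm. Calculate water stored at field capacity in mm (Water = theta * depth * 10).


Step 1: Water (mm) = theta_FC * depth (cm) * 10
Step 2: Water = 0.34 * 76 * 10
Step 3: Water = 258.4 mm

258.4


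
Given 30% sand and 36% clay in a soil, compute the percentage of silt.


Step 1: sand + silt + clay = 100%
Step 2: silt = 100 - sand - clay
Step 3: silt = 100 - 30 - 36
Step 4: silt = 34%

34


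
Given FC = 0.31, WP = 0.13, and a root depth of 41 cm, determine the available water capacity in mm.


Step 1: Available water = (FC - WP) * depth * 10
Step 2: AW = (0.31 - 0.13) * 41 * 10
Step 3: AW = 0.18 * 41 * 10
Step 4: AW = 73.8 mm

73.8


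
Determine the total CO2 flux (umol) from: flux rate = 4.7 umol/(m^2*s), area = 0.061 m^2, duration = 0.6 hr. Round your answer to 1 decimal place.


Step 1: Convert time to seconds: 0.6 hr * 3600 = 2160.0 s
Step 2: Total = flux * area * time_s
Step 3: Total = 4.7 * 0.061 * 2160.0
Step 4: Total = 619.3 umol

619.3


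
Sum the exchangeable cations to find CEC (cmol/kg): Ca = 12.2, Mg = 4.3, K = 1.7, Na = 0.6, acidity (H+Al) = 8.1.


Step 1: CEC = Ca + Mg + K + Na + (H+Al)
Step 2: CEC = 12.2 + 4.3 + 1.7 + 0.6 + 8.1
Step 3: CEC = 26.9 cmol/kg

26.9


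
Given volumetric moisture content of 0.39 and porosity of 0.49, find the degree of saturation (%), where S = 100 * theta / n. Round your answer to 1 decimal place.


Step 1: S = 100 * theta_v / n
Step 2: S = 100 * 0.39 / 0.49
Step 3: S = 79.6%

79.6


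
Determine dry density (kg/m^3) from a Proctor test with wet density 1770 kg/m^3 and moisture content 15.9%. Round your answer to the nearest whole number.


Step 1: Dry density = wet density / (1 + w/100)
Step 2: Dry density = 1770 / (1 + 15.9/100)
Step 3: Dry density = 1770 / 1.159
Step 4: Dry density = 1527 kg/m^3

1527


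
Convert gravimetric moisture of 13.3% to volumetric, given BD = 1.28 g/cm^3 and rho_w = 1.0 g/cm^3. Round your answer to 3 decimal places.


Step 1: theta = (w / 100) * BD / rho_w
Step 2: theta = (13.3 / 100) * 1.28 / 1.0
Step 3: theta = 0.133 * 1.28
Step 4: theta = 0.17

0.17


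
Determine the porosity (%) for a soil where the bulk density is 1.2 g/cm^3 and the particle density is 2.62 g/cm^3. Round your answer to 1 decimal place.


Step 1: Formula: n = 100 * (1 - BD / PD)
Step 2: n = 100 * (1 - 1.2 / 2.62)
Step 3: n = 100 * (1 - 0.45802)
Step 4: n = 54.2%

54.2


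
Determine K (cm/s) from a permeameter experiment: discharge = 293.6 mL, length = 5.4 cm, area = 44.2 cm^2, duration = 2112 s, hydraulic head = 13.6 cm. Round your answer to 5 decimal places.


Step 1: K = Q * L / (A * t * h)
Step 2: Numerator = 293.6 * 5.4 = 1585.44
Step 3: Denominator = 44.2 * 2112 * 13.6 = 1269565.44
Step 4: K = 1585.44 / 1269565.44 = 0.00125 cm/s

0.00125


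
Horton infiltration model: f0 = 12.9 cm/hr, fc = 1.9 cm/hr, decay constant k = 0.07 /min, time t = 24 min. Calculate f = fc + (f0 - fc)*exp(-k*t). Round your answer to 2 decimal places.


Step 1: f = fc + (f0 - fc) * exp(-k * t)
Step 2: exp(-0.07 * 24) = 0.186374
Step 3: f = 1.9 + (12.9 - 1.9) * 0.186374
Step 4: f = 1.9 + 11.0 * 0.186374
Step 5: f = 3.95 cm/hr

3.95


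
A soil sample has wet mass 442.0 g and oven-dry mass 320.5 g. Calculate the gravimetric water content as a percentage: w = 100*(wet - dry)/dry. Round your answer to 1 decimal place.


Step 1: Water mass = wet - dry = 442.0 - 320.5 = 121.5 g
Step 2: w = 100 * water mass / dry mass
Step 3: w = 100 * 121.5 / 320.5 = 37.9%

37.9


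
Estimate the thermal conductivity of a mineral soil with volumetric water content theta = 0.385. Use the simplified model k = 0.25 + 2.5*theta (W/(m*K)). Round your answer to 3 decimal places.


Step 1: k = 0.25 + 2.5 * theta
Step 2: k = 0.25 + 2.5 * 0.385
Step 3: k = 0.25 + 0.963
Step 4: k = 1.213 W/(m*K)

1.213


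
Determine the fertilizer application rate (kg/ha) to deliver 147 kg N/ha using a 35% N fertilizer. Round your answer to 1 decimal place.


Step 1: Fertilizer rate = target N / (N content / 100)
Step 2: Rate = 147 / (35 / 100)
Step 3: Rate = 147 / 0.35
Step 4: Rate = 420.0 kg/ha

420.0


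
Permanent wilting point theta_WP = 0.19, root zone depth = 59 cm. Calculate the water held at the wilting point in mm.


Step 1: Water (mm) = theta_WP * depth * 10
Step 2: Water = 0.19 * 59 * 10
Step 3: Water = 112.1 mm

112.1


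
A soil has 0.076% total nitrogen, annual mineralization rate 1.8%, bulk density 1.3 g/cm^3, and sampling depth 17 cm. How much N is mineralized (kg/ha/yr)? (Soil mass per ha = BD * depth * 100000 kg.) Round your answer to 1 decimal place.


Step 1: Soil mass per ha = BD * depth * 100000 = 1.3 * 17 * 100000 = 2210000 kg
Step 2: Total N pool = soil mass * N%/100 = 2210000 * 0.076/100 = 1679.6 kg/ha
Step 3: N mineralized = N pool * rate%/100 = 1679.6 * 1.8/100 = 30.2 kg/ha/yr

30.2


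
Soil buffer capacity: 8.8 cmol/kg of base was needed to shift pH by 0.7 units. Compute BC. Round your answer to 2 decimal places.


Step 1: BC = change in base / change in pH
Step 2: BC = 8.8 / 0.7
Step 3: BC = 12.57 cmol/(kg*pH unit)

12.57


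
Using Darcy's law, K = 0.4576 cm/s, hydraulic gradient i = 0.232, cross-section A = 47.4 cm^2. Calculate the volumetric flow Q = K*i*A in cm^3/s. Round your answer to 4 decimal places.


Step 1: Apply Darcy's law: Q = K * i * A
Step 2: Q = 0.4576 * 0.232 * 47.4
Step 3: Q = 5.0321 cm^3/s

5.0321


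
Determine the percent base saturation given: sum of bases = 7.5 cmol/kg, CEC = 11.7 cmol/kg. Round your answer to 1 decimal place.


Step 1: BS = 100 * (sum of bases) / CEC
Step 2: BS = 100 * 7.5 / 11.7
Step 3: BS = 64.1%

64.1


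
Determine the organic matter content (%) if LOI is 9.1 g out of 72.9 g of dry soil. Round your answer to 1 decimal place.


Step 1: OM% = 100 * LOI / sample mass
Step 2: OM = 100 * 9.1 / 72.9
Step 3: OM = 12.5%

12.5


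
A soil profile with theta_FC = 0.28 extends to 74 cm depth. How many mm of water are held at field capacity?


Step 1: Water (mm) = theta_FC * depth (cm) * 10
Step 2: Water = 0.28 * 74 * 10
Step 3: Water = 207.2 mm

207.2


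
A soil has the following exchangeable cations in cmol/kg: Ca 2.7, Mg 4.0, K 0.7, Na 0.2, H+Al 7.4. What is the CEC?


Step 1: CEC = Ca + Mg + K + Na + (H+Al)
Step 2: CEC = 2.7 + 4.0 + 0.7 + 0.2 + 7.4
Step 3: CEC = 15.0 cmol/kg

15.0


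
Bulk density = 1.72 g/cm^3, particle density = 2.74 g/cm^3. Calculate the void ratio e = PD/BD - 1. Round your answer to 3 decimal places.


Step 1: e = PD / BD - 1
Step 2: e = 2.74 / 1.72 - 1
Step 3: e = 1.59302 - 1
Step 4: e = 0.593

0.593


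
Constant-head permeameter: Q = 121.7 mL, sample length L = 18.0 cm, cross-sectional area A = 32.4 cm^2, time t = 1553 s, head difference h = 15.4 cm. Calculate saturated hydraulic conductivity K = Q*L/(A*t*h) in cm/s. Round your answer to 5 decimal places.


Step 1: K = Q * L / (A * t * h)
Step 2: Numerator = 121.7 * 18.0 = 2190.6
Step 3: Denominator = 32.4 * 1553 * 15.4 = 774884.88
Step 4: K = 2190.6 / 774884.88 = 0.00283 cm/s

0.00283


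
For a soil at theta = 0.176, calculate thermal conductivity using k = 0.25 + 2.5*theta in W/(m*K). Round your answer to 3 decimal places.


Step 1: k = 0.25 + 2.5 * theta
Step 2: k = 0.25 + 2.5 * 0.176
Step 3: k = 0.25 + 0.44
Step 4: k = 0.69 W/(m*K)

0.69


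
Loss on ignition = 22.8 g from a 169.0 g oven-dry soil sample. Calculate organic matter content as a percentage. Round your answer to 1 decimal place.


Step 1: OM% = 100 * LOI / sample mass
Step 2: OM = 100 * 22.8 / 169.0
Step 3: OM = 13.5%

13.5


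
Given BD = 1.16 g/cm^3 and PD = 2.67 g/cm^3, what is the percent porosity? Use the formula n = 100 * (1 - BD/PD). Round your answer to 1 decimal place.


Step 1: Formula: n = 100 * (1 - BD / PD)
Step 2: n = 100 * (1 - 1.16 / 2.67)
Step 3: n = 100 * (1 - 0.43446)
Step 4: n = 56.6%

56.6


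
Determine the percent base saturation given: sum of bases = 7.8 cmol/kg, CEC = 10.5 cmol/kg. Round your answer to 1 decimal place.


Step 1: BS = 100 * (sum of bases) / CEC
Step 2: BS = 100 * 7.8 / 10.5
Step 3: BS = 74.3%

74.3


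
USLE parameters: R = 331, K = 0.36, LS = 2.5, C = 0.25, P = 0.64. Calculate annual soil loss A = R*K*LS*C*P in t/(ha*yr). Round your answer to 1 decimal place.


Step 1: A = R * K * LS * C * P
Step 2: R * K = 331 * 0.36 = 119.16
Step 3: (R*K) * LS = 119.16 * 2.5 = 297.9
Step 4: * C * P = 297.9 * 0.25 * 0.64 = 47.7
Step 5: A = 47.7 t/(ha*yr)

47.7


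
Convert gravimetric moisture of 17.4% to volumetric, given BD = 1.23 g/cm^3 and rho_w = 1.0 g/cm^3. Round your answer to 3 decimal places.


Step 1: theta = (w / 100) * BD / rho_w
Step 2: theta = (17.4 / 100) * 1.23 / 1.0
Step 3: theta = 0.174 * 1.23
Step 4: theta = 0.214

0.214


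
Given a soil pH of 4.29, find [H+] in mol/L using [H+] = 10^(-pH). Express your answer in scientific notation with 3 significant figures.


Step 1: [H+] = 10^(-pH)
Step 2: [H+] = 10^(-4.29)
Step 3: [H+] = 5.13e-05 mol/L

5.13e-05


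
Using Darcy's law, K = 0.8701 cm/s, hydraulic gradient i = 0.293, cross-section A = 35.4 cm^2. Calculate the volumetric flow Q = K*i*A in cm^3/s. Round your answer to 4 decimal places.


Step 1: Apply Darcy's law: Q = K * i * A
Step 2: Q = 0.8701 * 0.293 * 35.4
Step 3: Q = 9.0249 cm^3/s

9.0249


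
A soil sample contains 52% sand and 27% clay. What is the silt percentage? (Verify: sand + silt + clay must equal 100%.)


Step 1: sand + silt + clay = 100%
Step 2: silt = 100 - sand - clay
Step 3: silt = 100 - 52 - 27
Step 4: silt = 21%

21


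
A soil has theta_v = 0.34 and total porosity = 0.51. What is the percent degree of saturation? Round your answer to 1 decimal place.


Step 1: S = 100 * theta_v / n
Step 2: S = 100 * 0.34 / 0.51
Step 3: S = 66.7%

66.7


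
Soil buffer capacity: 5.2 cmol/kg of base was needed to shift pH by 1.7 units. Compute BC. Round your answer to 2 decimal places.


Step 1: BC = change in base / change in pH
Step 2: BC = 5.2 / 1.7
Step 3: BC = 3.06 cmol/(kg*pH unit)

3.06


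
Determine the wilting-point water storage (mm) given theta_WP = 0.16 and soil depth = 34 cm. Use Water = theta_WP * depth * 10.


Step 1: Water (mm) = theta_WP * depth * 10
Step 2: Water = 0.16 * 34 * 10
Step 3: Water = 54.4 mm

54.4


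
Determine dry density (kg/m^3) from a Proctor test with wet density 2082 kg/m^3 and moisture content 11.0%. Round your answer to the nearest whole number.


Step 1: Dry density = wet density / (1 + w/100)
Step 2: Dry density = 2082 / (1 + 11.0/100)
Step 3: Dry density = 2082 / 1.11
Step 4: Dry density = 1876 kg/m^3

1876


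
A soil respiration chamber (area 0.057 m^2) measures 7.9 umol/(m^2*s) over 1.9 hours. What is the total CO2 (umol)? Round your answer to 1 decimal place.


Step 1: Convert time to seconds: 1.9 hr * 3600 = 6840.0 s
Step 2: Total = flux * area * time_s
Step 3: Total = 7.9 * 0.057 * 6840.0
Step 4: Total = 3080.1 umol

3080.1
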